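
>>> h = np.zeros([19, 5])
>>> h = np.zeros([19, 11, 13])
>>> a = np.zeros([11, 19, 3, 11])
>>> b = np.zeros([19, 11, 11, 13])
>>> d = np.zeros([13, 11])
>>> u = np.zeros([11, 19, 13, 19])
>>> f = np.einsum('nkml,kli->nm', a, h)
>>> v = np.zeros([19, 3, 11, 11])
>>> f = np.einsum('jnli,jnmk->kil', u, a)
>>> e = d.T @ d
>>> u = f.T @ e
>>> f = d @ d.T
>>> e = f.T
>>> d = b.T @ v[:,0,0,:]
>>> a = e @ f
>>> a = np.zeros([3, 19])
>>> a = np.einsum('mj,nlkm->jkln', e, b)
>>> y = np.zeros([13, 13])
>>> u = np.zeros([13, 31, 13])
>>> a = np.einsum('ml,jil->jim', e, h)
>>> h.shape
(19, 11, 13)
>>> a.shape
(19, 11, 13)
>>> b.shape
(19, 11, 11, 13)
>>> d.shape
(13, 11, 11, 11)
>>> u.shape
(13, 31, 13)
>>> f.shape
(13, 13)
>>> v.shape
(19, 3, 11, 11)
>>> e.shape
(13, 13)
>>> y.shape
(13, 13)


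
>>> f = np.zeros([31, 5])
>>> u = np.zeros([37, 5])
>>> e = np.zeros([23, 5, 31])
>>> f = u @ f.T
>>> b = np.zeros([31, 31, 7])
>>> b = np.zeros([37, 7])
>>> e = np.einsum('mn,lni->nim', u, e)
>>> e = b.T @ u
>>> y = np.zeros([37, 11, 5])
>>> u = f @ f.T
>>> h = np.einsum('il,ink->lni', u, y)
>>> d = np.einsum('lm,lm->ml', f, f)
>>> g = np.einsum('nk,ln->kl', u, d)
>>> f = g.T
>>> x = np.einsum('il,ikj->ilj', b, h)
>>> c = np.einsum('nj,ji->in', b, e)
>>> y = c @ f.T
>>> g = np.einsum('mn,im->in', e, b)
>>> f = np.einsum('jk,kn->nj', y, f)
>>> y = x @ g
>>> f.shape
(37, 5)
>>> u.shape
(37, 37)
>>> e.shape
(7, 5)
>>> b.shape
(37, 7)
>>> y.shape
(37, 7, 5)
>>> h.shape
(37, 11, 37)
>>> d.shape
(31, 37)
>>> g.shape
(37, 5)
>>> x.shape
(37, 7, 37)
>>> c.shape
(5, 37)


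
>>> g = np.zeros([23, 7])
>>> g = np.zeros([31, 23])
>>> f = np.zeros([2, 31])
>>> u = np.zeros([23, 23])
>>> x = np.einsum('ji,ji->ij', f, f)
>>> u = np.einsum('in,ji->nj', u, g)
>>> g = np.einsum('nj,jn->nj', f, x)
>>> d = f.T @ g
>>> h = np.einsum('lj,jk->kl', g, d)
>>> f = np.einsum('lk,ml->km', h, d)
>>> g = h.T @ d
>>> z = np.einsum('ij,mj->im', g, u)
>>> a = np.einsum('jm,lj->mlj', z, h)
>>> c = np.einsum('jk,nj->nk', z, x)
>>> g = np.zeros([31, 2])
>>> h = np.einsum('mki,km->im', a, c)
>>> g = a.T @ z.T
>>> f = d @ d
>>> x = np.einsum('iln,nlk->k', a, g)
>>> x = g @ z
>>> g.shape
(2, 31, 2)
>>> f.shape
(31, 31)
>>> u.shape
(23, 31)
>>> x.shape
(2, 31, 23)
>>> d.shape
(31, 31)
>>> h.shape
(2, 23)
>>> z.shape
(2, 23)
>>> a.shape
(23, 31, 2)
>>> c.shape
(31, 23)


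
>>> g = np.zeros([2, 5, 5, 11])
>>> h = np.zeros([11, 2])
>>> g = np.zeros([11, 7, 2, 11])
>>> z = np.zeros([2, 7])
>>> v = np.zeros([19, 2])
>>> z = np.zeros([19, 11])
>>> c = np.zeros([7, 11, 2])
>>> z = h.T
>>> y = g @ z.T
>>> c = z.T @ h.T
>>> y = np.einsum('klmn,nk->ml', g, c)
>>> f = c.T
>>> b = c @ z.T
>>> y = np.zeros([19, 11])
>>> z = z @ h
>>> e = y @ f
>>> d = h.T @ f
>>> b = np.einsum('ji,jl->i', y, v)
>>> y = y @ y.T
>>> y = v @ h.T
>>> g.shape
(11, 7, 2, 11)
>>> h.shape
(11, 2)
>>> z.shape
(2, 2)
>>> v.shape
(19, 2)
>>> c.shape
(11, 11)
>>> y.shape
(19, 11)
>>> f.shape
(11, 11)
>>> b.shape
(11,)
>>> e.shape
(19, 11)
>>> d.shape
(2, 11)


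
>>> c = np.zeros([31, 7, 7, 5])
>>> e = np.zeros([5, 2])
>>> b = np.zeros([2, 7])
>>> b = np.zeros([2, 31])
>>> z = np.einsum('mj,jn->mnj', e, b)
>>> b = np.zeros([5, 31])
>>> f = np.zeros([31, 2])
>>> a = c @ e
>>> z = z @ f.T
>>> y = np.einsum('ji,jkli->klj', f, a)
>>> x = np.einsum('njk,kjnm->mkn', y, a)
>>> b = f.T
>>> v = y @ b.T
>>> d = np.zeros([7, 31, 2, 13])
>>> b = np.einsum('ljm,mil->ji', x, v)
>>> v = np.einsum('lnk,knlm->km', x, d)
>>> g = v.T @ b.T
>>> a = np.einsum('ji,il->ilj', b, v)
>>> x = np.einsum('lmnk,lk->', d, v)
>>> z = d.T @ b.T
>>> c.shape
(31, 7, 7, 5)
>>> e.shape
(5, 2)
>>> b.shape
(31, 7)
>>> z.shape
(13, 2, 31, 31)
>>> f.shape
(31, 2)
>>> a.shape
(7, 13, 31)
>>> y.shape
(7, 7, 31)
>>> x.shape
()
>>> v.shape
(7, 13)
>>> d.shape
(7, 31, 2, 13)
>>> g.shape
(13, 31)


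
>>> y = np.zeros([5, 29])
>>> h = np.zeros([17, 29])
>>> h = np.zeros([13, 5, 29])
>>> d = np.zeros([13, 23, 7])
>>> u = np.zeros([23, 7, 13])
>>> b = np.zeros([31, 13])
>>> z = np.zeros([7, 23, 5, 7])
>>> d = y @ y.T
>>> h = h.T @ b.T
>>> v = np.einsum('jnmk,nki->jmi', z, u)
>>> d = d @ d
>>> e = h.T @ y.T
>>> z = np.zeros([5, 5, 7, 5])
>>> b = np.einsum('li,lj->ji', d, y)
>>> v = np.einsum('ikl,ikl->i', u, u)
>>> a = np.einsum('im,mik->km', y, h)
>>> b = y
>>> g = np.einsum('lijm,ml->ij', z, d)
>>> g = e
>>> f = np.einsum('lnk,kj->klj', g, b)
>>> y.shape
(5, 29)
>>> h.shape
(29, 5, 31)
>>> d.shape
(5, 5)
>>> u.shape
(23, 7, 13)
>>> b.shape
(5, 29)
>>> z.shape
(5, 5, 7, 5)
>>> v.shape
(23,)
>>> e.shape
(31, 5, 5)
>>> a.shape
(31, 29)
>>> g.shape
(31, 5, 5)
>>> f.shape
(5, 31, 29)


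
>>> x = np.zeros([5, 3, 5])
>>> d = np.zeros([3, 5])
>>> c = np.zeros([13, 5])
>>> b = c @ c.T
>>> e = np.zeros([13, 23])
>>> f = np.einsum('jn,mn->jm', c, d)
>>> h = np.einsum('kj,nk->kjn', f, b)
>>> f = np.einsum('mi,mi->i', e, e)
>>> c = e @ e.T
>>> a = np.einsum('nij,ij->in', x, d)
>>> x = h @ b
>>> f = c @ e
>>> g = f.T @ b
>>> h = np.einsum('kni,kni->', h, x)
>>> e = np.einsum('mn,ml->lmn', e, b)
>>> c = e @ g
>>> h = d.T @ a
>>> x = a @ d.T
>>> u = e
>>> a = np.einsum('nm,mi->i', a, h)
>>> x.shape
(3, 3)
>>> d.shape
(3, 5)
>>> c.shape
(13, 13, 13)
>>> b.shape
(13, 13)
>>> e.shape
(13, 13, 23)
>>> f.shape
(13, 23)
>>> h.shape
(5, 5)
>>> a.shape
(5,)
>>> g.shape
(23, 13)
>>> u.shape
(13, 13, 23)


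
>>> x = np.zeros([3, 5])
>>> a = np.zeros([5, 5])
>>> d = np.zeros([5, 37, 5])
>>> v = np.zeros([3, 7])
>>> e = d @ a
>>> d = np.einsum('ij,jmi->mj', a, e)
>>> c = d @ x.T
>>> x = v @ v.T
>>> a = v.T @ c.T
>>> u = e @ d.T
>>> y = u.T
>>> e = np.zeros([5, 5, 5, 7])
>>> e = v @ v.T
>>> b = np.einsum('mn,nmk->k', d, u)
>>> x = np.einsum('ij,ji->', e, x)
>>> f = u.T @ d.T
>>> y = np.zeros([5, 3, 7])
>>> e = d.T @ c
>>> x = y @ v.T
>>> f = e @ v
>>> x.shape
(5, 3, 3)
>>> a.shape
(7, 37)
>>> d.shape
(37, 5)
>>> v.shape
(3, 7)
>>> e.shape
(5, 3)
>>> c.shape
(37, 3)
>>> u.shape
(5, 37, 37)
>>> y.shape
(5, 3, 7)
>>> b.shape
(37,)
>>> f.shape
(5, 7)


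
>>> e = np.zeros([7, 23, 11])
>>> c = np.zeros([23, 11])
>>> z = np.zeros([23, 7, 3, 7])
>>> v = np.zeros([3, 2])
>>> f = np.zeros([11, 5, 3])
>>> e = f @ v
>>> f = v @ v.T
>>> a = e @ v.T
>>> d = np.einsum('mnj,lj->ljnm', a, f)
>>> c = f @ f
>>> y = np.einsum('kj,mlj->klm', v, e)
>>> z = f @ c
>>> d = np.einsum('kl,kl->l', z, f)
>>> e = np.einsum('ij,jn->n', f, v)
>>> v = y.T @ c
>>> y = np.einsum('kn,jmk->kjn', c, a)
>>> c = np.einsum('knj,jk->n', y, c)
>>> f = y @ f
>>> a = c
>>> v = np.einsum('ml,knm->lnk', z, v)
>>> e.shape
(2,)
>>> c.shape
(11,)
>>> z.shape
(3, 3)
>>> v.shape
(3, 5, 11)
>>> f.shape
(3, 11, 3)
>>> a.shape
(11,)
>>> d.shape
(3,)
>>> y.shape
(3, 11, 3)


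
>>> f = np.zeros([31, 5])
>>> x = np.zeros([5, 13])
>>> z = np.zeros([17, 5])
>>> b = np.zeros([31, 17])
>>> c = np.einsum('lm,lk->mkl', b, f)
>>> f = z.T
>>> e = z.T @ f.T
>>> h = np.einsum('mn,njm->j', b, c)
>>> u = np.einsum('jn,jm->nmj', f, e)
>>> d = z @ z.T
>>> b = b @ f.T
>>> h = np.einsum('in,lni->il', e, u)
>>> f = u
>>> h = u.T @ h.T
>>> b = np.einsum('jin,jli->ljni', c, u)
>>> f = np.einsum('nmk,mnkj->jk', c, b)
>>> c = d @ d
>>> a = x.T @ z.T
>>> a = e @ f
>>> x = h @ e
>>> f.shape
(5, 31)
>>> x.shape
(5, 5, 5)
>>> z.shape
(17, 5)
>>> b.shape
(5, 17, 31, 5)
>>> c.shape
(17, 17)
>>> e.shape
(5, 5)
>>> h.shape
(5, 5, 5)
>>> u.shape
(17, 5, 5)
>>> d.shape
(17, 17)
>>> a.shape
(5, 31)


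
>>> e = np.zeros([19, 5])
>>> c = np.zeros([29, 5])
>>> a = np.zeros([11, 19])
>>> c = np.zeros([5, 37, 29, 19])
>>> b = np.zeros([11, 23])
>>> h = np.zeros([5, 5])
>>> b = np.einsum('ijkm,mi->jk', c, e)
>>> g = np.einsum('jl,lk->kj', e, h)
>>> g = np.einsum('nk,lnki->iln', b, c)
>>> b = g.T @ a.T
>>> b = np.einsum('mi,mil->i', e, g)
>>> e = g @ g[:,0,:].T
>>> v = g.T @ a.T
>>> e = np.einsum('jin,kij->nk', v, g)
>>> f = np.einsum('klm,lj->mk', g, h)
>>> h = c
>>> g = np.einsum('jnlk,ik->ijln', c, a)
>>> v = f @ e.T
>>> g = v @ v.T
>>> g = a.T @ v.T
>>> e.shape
(11, 19)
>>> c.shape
(5, 37, 29, 19)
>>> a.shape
(11, 19)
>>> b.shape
(5,)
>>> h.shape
(5, 37, 29, 19)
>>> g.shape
(19, 37)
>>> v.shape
(37, 11)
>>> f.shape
(37, 19)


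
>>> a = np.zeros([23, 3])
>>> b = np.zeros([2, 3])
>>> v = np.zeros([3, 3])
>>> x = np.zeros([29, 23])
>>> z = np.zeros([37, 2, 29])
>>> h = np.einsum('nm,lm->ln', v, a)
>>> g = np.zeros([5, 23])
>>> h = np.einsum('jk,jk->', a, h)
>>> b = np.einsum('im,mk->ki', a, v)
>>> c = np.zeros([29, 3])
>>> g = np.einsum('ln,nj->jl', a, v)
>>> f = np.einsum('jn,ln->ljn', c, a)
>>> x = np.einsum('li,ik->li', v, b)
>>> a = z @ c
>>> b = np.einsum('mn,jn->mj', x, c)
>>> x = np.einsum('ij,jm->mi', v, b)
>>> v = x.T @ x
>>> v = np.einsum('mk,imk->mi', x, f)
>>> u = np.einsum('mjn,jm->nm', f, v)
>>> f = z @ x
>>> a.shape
(37, 2, 3)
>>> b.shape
(3, 29)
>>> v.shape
(29, 23)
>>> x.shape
(29, 3)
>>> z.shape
(37, 2, 29)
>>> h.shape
()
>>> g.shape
(3, 23)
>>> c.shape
(29, 3)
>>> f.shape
(37, 2, 3)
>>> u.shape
(3, 23)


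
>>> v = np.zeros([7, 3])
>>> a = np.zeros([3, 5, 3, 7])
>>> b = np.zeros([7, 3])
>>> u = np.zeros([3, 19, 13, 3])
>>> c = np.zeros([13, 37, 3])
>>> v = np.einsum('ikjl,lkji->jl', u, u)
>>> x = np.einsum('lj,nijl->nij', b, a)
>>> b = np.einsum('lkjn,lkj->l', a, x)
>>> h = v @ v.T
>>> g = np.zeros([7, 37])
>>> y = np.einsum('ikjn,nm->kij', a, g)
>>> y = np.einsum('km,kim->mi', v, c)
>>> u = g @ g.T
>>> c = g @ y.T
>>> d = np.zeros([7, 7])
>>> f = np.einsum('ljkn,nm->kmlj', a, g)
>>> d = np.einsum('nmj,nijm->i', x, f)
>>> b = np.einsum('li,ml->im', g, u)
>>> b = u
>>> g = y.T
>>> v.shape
(13, 3)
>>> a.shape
(3, 5, 3, 7)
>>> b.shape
(7, 7)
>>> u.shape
(7, 7)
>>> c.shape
(7, 3)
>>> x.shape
(3, 5, 3)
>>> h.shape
(13, 13)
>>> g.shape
(37, 3)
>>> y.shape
(3, 37)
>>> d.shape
(37,)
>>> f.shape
(3, 37, 3, 5)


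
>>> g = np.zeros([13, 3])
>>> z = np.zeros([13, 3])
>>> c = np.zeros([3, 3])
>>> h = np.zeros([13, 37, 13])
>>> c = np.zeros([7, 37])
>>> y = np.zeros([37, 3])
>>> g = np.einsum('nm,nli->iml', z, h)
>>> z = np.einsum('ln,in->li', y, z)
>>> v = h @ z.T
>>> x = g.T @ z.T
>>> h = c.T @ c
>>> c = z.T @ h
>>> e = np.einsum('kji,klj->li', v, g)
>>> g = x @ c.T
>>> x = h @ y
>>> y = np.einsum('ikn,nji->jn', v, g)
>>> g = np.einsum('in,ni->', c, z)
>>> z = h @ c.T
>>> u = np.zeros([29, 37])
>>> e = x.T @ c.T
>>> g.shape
()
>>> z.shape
(37, 13)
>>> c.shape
(13, 37)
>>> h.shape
(37, 37)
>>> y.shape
(3, 37)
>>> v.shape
(13, 37, 37)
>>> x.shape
(37, 3)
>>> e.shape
(3, 13)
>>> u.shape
(29, 37)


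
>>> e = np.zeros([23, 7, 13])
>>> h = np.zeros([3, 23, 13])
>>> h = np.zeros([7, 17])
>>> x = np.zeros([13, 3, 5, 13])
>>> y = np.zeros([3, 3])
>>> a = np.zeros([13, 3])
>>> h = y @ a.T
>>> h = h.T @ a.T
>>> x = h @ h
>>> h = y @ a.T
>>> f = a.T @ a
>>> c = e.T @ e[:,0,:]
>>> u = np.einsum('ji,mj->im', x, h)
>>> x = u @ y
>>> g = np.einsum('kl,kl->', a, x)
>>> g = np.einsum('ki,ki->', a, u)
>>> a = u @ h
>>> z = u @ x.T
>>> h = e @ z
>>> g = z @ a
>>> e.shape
(23, 7, 13)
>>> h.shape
(23, 7, 13)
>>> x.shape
(13, 3)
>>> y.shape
(3, 3)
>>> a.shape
(13, 13)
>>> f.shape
(3, 3)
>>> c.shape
(13, 7, 13)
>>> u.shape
(13, 3)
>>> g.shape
(13, 13)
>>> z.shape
(13, 13)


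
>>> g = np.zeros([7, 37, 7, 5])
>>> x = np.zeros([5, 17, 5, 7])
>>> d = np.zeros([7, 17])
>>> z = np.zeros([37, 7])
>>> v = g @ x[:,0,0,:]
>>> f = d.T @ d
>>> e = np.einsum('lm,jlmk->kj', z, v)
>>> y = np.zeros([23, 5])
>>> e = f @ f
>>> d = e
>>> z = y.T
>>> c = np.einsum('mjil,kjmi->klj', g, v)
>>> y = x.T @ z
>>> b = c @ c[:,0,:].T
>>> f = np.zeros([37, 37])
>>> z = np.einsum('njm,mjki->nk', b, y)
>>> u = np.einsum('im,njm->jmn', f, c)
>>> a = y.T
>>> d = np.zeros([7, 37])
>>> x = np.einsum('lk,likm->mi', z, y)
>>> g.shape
(7, 37, 7, 5)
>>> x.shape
(23, 5)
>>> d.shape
(7, 37)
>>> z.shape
(7, 17)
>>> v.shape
(7, 37, 7, 7)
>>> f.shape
(37, 37)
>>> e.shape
(17, 17)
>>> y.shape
(7, 5, 17, 23)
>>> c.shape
(7, 5, 37)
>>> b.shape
(7, 5, 7)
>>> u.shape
(5, 37, 7)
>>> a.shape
(23, 17, 5, 7)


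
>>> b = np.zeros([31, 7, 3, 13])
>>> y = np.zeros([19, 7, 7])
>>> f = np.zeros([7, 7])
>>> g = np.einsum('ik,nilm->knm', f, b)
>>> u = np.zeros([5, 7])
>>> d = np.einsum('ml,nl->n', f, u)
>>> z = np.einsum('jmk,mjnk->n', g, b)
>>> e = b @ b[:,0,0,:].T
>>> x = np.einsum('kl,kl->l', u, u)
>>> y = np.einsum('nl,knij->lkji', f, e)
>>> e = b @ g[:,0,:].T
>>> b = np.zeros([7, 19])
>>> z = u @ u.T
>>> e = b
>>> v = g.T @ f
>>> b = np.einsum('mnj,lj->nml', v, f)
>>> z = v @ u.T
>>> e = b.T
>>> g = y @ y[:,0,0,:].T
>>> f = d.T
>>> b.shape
(31, 13, 7)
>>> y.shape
(7, 31, 31, 3)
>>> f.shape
(5,)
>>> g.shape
(7, 31, 31, 7)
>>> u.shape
(5, 7)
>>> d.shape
(5,)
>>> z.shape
(13, 31, 5)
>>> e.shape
(7, 13, 31)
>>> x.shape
(7,)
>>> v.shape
(13, 31, 7)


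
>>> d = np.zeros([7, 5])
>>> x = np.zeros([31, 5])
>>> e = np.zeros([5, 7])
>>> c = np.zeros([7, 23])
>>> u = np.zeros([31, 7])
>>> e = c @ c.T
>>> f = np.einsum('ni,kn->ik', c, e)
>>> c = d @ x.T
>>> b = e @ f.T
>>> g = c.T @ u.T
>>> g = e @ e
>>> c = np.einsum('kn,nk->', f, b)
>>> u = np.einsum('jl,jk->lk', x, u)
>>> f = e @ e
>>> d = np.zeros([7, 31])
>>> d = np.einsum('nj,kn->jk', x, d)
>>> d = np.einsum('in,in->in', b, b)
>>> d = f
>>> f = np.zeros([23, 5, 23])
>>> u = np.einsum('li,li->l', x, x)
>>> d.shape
(7, 7)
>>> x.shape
(31, 5)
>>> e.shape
(7, 7)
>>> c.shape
()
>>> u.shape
(31,)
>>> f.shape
(23, 5, 23)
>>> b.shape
(7, 23)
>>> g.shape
(7, 7)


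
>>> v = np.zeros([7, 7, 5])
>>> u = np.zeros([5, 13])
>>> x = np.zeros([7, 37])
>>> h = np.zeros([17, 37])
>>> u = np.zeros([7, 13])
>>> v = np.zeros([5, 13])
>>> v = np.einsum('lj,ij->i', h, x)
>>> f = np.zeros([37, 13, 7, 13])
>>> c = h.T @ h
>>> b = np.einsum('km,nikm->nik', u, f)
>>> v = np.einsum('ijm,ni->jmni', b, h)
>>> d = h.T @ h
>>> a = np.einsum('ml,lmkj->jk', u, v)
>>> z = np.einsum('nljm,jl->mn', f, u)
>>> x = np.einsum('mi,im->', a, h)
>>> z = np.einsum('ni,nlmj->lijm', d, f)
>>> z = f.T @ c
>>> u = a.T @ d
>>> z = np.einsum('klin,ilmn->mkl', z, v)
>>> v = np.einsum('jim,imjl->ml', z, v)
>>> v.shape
(7, 37)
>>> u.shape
(17, 37)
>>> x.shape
()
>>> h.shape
(17, 37)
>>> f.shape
(37, 13, 7, 13)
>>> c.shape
(37, 37)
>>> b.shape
(37, 13, 7)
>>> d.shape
(37, 37)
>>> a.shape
(37, 17)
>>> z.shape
(17, 13, 7)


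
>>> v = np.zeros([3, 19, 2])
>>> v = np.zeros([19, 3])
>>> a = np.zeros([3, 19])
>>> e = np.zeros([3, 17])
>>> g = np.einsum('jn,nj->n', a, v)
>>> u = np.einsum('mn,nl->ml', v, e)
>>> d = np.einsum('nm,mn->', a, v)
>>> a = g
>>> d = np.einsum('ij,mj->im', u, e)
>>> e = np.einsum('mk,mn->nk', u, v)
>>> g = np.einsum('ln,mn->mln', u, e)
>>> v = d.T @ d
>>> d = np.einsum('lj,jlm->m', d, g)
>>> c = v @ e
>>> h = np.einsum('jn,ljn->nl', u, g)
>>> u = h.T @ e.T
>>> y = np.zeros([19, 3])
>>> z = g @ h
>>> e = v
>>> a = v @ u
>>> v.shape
(3, 3)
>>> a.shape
(3, 3)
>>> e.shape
(3, 3)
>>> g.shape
(3, 19, 17)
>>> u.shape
(3, 3)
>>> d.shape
(17,)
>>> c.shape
(3, 17)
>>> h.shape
(17, 3)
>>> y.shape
(19, 3)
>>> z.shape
(3, 19, 3)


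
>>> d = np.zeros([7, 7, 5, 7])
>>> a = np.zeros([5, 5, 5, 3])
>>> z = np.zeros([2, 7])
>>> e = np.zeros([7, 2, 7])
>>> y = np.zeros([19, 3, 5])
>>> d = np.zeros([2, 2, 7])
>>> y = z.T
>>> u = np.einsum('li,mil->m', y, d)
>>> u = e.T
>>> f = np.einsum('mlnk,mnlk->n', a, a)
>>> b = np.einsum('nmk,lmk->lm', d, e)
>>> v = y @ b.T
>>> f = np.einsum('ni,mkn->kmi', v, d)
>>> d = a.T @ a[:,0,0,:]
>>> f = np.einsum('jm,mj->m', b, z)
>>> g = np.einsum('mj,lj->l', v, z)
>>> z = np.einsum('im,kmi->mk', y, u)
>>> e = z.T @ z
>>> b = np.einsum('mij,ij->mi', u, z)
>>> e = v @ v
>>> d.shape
(3, 5, 5, 3)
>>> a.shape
(5, 5, 5, 3)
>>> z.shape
(2, 7)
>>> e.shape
(7, 7)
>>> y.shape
(7, 2)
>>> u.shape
(7, 2, 7)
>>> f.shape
(2,)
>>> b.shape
(7, 2)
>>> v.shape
(7, 7)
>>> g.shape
(2,)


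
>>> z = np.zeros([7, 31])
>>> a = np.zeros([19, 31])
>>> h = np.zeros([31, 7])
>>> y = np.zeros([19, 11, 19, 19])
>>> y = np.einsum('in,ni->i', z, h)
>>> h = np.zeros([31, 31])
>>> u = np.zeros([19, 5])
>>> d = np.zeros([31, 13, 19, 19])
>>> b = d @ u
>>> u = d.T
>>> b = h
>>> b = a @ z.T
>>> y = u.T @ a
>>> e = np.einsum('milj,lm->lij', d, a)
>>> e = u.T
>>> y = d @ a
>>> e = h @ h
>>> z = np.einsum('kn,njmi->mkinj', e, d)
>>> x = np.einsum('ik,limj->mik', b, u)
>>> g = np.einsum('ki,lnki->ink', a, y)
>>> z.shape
(19, 31, 19, 31, 13)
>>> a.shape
(19, 31)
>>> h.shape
(31, 31)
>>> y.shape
(31, 13, 19, 31)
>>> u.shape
(19, 19, 13, 31)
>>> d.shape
(31, 13, 19, 19)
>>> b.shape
(19, 7)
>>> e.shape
(31, 31)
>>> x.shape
(13, 19, 7)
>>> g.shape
(31, 13, 19)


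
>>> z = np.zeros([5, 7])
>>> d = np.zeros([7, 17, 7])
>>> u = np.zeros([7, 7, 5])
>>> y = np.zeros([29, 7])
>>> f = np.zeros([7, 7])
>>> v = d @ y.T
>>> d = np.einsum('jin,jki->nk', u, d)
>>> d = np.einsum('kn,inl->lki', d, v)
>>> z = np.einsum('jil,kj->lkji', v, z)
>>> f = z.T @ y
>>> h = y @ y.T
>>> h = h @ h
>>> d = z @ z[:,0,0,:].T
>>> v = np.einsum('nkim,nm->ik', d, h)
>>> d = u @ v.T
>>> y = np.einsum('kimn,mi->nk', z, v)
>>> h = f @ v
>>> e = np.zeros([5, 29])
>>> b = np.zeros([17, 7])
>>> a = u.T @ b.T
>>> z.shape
(29, 5, 7, 17)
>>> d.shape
(7, 7, 7)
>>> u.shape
(7, 7, 5)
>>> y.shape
(17, 29)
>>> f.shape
(17, 7, 5, 7)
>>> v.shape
(7, 5)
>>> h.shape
(17, 7, 5, 5)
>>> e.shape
(5, 29)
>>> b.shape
(17, 7)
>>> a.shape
(5, 7, 17)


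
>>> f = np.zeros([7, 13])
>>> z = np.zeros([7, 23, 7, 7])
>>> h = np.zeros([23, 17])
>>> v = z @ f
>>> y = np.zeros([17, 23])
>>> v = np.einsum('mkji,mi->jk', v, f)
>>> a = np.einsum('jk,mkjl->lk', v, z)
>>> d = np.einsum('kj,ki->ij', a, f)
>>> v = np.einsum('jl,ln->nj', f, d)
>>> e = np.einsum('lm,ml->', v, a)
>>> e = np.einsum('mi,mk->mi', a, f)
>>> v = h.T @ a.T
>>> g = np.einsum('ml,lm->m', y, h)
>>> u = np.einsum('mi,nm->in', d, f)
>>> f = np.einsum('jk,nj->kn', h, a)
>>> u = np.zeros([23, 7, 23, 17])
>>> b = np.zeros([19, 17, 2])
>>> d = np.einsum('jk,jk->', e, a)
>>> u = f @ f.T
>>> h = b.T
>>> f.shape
(17, 7)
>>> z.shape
(7, 23, 7, 7)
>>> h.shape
(2, 17, 19)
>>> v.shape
(17, 7)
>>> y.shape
(17, 23)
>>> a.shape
(7, 23)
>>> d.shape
()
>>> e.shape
(7, 23)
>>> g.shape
(17,)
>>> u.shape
(17, 17)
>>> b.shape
(19, 17, 2)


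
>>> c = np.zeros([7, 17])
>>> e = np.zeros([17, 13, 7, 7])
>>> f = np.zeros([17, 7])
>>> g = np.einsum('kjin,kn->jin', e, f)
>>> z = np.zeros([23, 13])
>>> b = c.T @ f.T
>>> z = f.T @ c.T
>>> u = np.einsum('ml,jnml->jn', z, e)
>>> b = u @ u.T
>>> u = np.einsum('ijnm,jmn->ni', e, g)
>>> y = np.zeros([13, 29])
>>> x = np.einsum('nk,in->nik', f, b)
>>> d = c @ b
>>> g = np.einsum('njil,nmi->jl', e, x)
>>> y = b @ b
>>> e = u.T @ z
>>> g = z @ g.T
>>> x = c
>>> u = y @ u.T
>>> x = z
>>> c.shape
(7, 17)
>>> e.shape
(17, 7)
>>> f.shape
(17, 7)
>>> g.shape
(7, 13)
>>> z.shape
(7, 7)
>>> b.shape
(17, 17)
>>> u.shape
(17, 7)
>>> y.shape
(17, 17)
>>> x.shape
(7, 7)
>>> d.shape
(7, 17)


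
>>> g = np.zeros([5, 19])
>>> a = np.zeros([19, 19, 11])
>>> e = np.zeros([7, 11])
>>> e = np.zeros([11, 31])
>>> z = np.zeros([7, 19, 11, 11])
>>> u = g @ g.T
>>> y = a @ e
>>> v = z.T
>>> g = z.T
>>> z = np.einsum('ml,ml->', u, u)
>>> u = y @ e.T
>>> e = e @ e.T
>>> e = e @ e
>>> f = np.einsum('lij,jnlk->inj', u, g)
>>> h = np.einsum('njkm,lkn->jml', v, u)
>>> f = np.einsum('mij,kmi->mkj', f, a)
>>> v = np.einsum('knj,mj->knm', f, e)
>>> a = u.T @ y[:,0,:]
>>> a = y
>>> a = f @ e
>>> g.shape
(11, 11, 19, 7)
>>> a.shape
(19, 19, 11)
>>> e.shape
(11, 11)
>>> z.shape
()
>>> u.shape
(19, 19, 11)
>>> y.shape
(19, 19, 31)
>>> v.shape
(19, 19, 11)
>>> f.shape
(19, 19, 11)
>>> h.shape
(11, 7, 19)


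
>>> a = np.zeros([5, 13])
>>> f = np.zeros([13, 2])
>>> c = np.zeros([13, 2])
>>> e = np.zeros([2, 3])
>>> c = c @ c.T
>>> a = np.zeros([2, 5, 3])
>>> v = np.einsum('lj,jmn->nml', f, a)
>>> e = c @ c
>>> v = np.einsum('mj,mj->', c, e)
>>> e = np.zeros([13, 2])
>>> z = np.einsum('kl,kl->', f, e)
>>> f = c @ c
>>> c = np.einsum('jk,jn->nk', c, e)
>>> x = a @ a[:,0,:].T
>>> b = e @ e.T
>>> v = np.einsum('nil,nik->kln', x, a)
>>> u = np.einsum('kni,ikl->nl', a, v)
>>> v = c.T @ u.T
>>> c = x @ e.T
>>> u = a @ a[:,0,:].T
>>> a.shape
(2, 5, 3)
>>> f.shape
(13, 13)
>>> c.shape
(2, 5, 13)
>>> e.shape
(13, 2)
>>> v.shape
(13, 5)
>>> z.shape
()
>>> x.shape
(2, 5, 2)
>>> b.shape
(13, 13)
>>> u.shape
(2, 5, 2)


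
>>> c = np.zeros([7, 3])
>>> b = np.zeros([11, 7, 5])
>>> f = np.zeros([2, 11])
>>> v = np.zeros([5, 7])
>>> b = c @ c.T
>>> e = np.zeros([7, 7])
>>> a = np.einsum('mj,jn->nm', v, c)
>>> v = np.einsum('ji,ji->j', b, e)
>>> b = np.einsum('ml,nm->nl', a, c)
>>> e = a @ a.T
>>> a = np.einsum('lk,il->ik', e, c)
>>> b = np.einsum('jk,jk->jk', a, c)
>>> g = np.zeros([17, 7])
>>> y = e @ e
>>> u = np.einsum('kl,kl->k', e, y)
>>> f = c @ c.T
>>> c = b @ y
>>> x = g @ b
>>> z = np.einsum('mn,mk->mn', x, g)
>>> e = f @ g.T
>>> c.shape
(7, 3)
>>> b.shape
(7, 3)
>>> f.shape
(7, 7)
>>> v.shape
(7,)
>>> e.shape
(7, 17)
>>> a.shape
(7, 3)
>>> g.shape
(17, 7)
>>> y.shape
(3, 3)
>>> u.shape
(3,)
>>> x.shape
(17, 3)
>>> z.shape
(17, 3)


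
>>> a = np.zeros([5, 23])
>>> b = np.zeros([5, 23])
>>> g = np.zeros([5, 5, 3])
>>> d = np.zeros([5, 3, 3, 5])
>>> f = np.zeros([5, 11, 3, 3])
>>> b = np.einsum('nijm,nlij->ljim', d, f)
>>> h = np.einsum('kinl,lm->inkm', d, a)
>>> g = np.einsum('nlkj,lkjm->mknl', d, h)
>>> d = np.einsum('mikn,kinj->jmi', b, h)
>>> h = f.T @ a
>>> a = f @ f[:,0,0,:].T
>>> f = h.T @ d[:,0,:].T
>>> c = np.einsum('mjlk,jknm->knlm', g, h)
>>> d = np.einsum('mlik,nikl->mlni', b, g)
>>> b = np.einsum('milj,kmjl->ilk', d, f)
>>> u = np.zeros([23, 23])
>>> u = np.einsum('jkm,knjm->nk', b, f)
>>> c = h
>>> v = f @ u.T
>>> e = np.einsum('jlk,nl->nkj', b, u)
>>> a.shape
(5, 11, 3, 5)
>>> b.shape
(3, 23, 23)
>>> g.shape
(23, 3, 5, 3)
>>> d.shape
(11, 3, 23, 3)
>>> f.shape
(23, 11, 3, 23)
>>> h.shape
(3, 3, 11, 23)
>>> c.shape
(3, 3, 11, 23)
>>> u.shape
(11, 23)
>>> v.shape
(23, 11, 3, 11)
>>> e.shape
(11, 23, 3)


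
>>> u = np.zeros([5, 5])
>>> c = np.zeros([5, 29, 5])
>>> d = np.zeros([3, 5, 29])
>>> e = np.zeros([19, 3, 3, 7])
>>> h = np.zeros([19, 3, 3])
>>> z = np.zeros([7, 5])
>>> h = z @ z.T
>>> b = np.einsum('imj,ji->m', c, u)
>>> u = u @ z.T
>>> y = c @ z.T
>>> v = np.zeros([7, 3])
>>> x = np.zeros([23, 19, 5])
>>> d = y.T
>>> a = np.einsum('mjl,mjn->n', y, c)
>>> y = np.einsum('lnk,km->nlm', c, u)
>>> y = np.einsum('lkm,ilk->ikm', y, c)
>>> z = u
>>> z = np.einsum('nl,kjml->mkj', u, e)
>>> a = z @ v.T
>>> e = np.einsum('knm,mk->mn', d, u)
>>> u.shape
(5, 7)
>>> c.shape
(5, 29, 5)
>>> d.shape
(7, 29, 5)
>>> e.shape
(5, 29)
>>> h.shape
(7, 7)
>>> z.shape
(3, 19, 3)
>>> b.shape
(29,)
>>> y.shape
(5, 5, 7)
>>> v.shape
(7, 3)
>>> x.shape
(23, 19, 5)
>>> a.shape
(3, 19, 7)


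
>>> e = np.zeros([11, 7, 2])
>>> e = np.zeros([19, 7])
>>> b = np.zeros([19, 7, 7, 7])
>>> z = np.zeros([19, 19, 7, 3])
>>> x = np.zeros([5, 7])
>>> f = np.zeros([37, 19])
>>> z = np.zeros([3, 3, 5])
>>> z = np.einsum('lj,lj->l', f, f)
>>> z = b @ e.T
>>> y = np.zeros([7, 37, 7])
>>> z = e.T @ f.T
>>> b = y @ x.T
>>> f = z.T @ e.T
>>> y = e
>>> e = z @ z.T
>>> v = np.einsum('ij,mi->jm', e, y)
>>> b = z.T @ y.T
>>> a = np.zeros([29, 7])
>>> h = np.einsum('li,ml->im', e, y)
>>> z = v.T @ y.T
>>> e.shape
(7, 7)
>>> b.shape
(37, 19)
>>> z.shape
(19, 19)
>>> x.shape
(5, 7)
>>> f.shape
(37, 19)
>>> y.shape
(19, 7)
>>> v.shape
(7, 19)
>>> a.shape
(29, 7)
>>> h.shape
(7, 19)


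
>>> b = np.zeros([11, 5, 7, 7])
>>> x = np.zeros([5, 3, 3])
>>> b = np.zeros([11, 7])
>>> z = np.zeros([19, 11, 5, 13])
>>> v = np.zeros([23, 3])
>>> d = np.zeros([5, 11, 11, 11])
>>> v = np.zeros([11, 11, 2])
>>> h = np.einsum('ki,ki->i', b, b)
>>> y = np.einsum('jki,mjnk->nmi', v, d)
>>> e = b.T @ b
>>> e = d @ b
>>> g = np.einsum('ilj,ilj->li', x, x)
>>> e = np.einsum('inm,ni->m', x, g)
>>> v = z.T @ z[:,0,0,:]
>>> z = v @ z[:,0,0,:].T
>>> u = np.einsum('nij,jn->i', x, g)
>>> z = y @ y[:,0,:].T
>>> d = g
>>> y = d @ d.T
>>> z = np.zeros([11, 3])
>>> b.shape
(11, 7)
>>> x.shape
(5, 3, 3)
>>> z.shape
(11, 3)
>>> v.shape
(13, 5, 11, 13)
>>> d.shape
(3, 5)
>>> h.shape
(7,)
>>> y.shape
(3, 3)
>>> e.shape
(3,)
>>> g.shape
(3, 5)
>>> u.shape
(3,)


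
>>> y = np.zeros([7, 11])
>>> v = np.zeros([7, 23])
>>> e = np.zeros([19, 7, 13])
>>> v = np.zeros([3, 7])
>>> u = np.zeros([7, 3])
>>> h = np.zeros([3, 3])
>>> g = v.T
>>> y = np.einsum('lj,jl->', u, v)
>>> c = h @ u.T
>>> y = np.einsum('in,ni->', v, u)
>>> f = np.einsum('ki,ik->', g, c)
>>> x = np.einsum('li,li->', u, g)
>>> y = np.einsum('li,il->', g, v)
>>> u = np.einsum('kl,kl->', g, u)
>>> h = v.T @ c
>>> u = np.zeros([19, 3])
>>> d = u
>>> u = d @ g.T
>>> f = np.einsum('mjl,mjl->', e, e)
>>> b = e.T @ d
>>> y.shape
()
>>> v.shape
(3, 7)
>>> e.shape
(19, 7, 13)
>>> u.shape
(19, 7)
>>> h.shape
(7, 7)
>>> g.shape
(7, 3)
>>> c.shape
(3, 7)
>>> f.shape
()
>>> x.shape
()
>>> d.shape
(19, 3)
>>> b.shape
(13, 7, 3)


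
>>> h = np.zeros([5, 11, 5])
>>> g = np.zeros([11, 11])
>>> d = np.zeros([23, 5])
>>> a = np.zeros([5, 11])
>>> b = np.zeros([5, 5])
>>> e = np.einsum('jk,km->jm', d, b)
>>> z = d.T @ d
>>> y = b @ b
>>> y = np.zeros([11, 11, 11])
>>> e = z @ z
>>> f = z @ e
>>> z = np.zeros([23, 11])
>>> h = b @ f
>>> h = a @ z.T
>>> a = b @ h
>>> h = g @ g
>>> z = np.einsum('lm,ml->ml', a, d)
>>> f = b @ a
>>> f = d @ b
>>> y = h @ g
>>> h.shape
(11, 11)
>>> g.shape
(11, 11)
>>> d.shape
(23, 5)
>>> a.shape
(5, 23)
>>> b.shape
(5, 5)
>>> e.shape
(5, 5)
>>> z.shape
(23, 5)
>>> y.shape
(11, 11)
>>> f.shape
(23, 5)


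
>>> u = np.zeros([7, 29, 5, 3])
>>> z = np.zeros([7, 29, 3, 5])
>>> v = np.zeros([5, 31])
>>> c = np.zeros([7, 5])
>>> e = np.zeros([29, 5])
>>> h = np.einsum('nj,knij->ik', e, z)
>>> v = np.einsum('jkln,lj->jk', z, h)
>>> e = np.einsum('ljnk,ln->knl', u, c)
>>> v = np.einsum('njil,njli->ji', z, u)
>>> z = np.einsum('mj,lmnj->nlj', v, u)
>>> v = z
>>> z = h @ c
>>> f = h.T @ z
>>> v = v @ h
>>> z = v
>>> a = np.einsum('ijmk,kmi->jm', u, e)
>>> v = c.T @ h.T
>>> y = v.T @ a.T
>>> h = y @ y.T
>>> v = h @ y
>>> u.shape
(7, 29, 5, 3)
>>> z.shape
(5, 7, 7)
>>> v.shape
(3, 29)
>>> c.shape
(7, 5)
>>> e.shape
(3, 5, 7)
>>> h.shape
(3, 3)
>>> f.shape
(7, 5)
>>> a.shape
(29, 5)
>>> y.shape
(3, 29)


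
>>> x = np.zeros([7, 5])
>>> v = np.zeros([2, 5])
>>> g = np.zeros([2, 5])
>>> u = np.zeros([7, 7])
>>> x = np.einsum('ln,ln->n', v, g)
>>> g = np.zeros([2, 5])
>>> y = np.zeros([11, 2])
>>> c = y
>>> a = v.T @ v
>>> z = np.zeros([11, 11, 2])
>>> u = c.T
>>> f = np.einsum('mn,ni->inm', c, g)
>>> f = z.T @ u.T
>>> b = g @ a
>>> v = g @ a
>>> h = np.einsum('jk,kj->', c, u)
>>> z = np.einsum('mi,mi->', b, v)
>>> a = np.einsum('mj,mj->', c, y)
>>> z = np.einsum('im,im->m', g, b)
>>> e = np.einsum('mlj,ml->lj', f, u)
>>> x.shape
(5,)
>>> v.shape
(2, 5)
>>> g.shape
(2, 5)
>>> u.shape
(2, 11)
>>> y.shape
(11, 2)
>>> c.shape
(11, 2)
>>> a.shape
()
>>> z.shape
(5,)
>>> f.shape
(2, 11, 2)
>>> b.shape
(2, 5)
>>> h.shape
()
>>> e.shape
(11, 2)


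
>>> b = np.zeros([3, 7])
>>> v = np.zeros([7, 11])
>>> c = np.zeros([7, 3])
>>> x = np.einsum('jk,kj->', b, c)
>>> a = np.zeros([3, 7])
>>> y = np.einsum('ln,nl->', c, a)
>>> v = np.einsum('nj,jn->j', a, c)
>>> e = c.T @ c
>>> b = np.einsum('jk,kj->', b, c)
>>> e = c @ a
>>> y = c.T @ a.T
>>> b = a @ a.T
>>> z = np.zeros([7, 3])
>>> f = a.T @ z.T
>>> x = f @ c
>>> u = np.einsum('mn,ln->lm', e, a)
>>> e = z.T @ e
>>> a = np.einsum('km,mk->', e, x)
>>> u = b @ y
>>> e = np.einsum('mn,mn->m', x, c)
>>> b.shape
(3, 3)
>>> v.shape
(7,)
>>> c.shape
(7, 3)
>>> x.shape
(7, 3)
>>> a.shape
()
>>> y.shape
(3, 3)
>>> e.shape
(7,)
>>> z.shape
(7, 3)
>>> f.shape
(7, 7)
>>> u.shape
(3, 3)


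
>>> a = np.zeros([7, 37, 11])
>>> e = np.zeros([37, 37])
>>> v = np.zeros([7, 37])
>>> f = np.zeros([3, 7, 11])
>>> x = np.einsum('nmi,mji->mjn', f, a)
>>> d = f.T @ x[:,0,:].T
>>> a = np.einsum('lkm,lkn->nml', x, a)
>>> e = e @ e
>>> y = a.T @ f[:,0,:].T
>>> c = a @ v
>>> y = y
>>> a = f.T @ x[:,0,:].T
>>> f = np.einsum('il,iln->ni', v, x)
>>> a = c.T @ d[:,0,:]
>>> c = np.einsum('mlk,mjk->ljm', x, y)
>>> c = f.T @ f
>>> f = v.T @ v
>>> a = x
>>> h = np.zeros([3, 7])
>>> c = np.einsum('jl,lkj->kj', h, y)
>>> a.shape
(7, 37, 3)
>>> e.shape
(37, 37)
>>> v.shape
(7, 37)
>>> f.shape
(37, 37)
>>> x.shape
(7, 37, 3)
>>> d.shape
(11, 7, 7)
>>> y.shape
(7, 3, 3)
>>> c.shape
(3, 3)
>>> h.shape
(3, 7)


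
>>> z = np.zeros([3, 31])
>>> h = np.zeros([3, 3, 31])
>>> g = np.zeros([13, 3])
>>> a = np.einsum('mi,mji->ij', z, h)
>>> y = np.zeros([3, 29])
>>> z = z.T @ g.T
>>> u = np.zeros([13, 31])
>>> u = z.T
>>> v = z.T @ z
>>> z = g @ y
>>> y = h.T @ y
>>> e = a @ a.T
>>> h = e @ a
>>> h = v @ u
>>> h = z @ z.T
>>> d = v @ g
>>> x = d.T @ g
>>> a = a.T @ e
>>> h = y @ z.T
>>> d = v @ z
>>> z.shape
(13, 29)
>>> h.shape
(31, 3, 13)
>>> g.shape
(13, 3)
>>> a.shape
(3, 31)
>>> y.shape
(31, 3, 29)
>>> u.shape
(13, 31)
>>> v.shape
(13, 13)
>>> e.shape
(31, 31)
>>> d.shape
(13, 29)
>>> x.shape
(3, 3)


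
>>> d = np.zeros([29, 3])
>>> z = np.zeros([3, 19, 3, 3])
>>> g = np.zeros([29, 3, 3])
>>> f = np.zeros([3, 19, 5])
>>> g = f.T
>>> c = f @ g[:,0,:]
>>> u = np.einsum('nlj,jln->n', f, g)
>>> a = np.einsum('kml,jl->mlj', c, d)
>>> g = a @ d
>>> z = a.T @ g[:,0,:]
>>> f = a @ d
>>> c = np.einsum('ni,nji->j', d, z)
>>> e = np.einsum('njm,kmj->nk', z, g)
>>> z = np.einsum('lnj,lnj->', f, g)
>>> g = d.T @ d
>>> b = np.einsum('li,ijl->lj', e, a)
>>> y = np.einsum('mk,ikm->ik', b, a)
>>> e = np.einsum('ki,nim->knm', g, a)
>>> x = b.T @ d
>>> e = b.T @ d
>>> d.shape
(29, 3)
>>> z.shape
()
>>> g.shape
(3, 3)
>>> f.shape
(19, 3, 3)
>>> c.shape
(3,)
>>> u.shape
(3,)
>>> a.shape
(19, 3, 29)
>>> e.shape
(3, 3)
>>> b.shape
(29, 3)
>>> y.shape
(19, 3)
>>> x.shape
(3, 3)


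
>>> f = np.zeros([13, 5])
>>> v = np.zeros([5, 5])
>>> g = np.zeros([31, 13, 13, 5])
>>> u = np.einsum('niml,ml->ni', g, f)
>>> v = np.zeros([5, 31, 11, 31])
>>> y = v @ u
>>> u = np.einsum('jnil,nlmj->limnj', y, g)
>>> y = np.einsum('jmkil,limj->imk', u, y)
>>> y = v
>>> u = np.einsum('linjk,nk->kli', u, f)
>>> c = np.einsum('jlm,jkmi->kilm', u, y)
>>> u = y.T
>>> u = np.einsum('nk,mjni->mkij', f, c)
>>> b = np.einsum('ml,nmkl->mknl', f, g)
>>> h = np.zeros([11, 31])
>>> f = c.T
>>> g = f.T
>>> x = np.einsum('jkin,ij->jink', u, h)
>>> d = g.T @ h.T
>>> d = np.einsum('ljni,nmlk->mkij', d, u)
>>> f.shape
(11, 13, 31, 31)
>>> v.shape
(5, 31, 11, 31)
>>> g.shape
(31, 31, 13, 11)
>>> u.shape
(31, 5, 11, 31)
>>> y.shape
(5, 31, 11, 31)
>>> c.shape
(31, 31, 13, 11)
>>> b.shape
(13, 13, 31, 5)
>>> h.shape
(11, 31)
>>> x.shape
(31, 11, 31, 5)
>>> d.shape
(5, 31, 11, 13)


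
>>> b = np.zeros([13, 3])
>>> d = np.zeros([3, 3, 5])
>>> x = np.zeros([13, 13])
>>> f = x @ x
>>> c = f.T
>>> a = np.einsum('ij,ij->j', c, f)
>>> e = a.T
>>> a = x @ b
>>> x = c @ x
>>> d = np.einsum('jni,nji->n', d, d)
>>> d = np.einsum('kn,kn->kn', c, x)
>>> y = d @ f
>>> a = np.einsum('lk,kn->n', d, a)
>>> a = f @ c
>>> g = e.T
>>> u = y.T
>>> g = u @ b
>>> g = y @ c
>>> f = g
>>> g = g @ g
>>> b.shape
(13, 3)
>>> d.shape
(13, 13)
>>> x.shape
(13, 13)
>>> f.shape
(13, 13)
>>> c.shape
(13, 13)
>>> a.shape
(13, 13)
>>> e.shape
(13,)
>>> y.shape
(13, 13)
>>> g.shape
(13, 13)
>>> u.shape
(13, 13)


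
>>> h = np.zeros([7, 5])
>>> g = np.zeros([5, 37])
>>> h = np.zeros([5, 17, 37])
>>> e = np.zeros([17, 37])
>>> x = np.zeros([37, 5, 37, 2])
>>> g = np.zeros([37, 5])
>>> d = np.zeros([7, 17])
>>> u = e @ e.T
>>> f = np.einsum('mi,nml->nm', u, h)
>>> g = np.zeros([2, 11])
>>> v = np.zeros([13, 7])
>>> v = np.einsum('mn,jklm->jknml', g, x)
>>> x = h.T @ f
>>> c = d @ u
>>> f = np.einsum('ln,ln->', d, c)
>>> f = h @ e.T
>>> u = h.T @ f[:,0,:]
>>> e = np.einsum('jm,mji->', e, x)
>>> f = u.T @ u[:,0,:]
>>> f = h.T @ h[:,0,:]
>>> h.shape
(5, 17, 37)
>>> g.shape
(2, 11)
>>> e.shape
()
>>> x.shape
(37, 17, 17)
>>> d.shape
(7, 17)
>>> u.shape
(37, 17, 17)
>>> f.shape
(37, 17, 37)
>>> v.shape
(37, 5, 11, 2, 37)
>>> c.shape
(7, 17)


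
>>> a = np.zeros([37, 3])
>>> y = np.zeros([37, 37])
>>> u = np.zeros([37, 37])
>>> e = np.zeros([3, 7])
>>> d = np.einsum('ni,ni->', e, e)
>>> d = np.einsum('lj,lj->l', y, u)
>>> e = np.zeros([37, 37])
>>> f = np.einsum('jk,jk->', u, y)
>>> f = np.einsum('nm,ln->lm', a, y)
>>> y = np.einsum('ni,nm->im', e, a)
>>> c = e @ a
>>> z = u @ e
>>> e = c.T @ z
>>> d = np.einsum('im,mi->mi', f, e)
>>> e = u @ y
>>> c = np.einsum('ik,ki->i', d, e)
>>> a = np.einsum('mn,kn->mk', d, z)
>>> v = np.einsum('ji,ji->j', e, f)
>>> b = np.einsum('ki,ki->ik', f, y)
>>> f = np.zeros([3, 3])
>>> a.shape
(3, 37)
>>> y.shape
(37, 3)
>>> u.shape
(37, 37)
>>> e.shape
(37, 3)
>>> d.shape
(3, 37)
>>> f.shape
(3, 3)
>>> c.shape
(3,)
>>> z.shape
(37, 37)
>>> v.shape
(37,)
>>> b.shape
(3, 37)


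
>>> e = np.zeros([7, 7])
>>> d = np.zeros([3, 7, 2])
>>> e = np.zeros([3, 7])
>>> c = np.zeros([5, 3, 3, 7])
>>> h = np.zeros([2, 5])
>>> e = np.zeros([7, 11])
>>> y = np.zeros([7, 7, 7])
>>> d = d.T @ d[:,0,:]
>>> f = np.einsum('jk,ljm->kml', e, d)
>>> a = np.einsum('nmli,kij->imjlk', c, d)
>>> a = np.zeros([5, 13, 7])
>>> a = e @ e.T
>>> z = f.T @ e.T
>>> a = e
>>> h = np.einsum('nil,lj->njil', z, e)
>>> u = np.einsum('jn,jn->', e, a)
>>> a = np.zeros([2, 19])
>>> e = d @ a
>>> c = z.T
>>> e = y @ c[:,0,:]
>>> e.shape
(7, 7, 2)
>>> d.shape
(2, 7, 2)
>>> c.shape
(7, 2, 2)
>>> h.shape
(2, 11, 2, 7)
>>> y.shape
(7, 7, 7)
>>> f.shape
(11, 2, 2)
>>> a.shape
(2, 19)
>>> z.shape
(2, 2, 7)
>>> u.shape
()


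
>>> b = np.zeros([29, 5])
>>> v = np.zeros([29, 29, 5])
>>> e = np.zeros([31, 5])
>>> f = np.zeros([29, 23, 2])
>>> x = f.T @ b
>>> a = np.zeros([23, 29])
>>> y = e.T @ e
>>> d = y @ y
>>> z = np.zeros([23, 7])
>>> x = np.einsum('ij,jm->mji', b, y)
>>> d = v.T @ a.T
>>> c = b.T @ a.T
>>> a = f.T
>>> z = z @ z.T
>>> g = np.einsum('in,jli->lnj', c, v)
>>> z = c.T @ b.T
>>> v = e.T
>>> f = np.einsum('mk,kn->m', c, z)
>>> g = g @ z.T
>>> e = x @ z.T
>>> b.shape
(29, 5)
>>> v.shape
(5, 31)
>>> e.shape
(5, 5, 23)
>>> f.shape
(5,)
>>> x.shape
(5, 5, 29)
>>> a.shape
(2, 23, 29)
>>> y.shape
(5, 5)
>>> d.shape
(5, 29, 23)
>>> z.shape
(23, 29)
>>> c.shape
(5, 23)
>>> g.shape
(29, 23, 23)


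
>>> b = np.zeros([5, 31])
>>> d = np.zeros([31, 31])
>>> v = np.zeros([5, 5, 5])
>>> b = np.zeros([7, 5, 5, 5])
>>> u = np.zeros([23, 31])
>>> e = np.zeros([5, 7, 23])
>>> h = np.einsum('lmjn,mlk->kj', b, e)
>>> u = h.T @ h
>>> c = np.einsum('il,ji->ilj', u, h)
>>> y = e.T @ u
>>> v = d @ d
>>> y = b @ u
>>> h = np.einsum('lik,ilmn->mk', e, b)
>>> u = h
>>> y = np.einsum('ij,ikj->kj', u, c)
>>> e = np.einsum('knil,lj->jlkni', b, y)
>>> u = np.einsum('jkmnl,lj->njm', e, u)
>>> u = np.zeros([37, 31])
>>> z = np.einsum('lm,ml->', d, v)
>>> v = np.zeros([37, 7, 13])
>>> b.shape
(7, 5, 5, 5)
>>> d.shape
(31, 31)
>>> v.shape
(37, 7, 13)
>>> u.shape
(37, 31)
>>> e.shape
(23, 5, 7, 5, 5)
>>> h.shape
(5, 23)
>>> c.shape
(5, 5, 23)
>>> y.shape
(5, 23)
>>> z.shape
()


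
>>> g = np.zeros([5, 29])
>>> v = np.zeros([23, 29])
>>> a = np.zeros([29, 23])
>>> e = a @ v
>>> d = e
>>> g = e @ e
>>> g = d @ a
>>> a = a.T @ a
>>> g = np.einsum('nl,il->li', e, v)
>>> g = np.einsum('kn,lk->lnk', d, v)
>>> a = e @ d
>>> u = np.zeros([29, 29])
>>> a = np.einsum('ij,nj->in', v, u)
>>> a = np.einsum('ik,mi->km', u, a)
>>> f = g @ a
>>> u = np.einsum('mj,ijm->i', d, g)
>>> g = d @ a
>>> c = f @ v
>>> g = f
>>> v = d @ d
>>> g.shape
(23, 29, 23)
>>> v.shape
(29, 29)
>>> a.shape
(29, 23)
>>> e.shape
(29, 29)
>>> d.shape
(29, 29)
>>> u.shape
(23,)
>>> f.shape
(23, 29, 23)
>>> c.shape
(23, 29, 29)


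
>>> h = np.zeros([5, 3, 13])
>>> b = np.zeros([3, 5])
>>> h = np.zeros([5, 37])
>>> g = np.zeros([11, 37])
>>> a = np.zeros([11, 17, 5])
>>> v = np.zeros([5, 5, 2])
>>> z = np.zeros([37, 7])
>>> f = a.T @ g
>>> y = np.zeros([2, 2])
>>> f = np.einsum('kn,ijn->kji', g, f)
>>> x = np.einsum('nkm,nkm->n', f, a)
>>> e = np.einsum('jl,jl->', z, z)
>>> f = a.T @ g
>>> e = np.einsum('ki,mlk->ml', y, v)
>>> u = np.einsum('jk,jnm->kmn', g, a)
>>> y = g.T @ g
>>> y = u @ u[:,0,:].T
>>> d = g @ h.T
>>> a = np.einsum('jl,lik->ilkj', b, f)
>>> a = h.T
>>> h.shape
(5, 37)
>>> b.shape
(3, 5)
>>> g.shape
(11, 37)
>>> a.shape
(37, 5)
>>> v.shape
(5, 5, 2)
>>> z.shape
(37, 7)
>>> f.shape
(5, 17, 37)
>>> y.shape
(37, 5, 37)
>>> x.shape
(11,)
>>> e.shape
(5, 5)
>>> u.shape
(37, 5, 17)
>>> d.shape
(11, 5)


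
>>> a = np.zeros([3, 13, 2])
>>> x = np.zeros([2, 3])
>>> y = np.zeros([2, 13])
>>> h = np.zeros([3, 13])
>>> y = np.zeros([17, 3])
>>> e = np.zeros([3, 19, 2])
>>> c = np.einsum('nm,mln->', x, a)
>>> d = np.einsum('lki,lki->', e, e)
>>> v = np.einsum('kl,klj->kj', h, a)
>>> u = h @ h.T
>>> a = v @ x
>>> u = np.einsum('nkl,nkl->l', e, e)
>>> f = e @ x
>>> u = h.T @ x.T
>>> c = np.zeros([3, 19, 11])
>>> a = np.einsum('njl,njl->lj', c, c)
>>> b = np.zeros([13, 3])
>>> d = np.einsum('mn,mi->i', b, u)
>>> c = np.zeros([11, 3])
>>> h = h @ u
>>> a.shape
(11, 19)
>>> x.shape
(2, 3)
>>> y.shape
(17, 3)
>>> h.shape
(3, 2)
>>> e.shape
(3, 19, 2)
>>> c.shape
(11, 3)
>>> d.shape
(2,)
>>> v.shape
(3, 2)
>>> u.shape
(13, 2)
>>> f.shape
(3, 19, 3)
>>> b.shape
(13, 3)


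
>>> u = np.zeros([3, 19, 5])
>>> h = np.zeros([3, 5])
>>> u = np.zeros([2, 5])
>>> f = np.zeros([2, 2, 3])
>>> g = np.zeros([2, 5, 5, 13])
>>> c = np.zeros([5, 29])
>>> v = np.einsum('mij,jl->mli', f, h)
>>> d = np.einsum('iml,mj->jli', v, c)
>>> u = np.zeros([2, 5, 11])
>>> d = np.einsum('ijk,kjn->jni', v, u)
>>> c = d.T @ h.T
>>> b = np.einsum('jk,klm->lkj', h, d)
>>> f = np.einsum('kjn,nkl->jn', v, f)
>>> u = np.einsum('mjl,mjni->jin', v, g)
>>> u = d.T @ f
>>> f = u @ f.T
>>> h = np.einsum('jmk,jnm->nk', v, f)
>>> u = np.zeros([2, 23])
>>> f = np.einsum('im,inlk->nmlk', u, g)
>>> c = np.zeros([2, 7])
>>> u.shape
(2, 23)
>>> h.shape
(11, 2)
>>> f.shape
(5, 23, 5, 13)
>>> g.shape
(2, 5, 5, 13)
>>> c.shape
(2, 7)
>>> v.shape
(2, 5, 2)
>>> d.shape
(5, 11, 2)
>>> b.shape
(11, 5, 3)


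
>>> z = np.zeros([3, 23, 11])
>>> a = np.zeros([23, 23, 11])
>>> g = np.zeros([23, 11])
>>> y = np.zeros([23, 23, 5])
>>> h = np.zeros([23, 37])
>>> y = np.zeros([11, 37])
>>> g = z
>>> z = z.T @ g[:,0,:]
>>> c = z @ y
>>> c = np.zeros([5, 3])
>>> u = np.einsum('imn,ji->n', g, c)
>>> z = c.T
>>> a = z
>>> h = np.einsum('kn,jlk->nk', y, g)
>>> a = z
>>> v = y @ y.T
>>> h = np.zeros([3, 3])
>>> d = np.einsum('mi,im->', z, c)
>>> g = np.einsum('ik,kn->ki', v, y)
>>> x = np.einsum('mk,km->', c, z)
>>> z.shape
(3, 5)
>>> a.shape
(3, 5)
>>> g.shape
(11, 11)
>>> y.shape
(11, 37)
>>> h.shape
(3, 3)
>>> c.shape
(5, 3)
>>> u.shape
(11,)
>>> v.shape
(11, 11)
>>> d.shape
()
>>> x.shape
()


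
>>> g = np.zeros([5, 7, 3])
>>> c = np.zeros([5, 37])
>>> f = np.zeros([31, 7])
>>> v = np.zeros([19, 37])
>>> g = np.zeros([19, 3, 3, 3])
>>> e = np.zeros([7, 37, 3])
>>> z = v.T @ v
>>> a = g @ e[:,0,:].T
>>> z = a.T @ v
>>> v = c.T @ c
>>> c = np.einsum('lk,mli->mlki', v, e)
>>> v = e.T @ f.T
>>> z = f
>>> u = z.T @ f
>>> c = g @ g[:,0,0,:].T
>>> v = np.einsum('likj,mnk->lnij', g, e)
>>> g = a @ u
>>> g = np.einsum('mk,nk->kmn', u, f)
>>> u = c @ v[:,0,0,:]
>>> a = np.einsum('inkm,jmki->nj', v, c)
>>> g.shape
(7, 7, 31)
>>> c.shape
(19, 3, 3, 19)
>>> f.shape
(31, 7)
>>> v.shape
(19, 37, 3, 3)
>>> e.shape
(7, 37, 3)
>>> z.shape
(31, 7)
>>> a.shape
(37, 19)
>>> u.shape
(19, 3, 3, 3)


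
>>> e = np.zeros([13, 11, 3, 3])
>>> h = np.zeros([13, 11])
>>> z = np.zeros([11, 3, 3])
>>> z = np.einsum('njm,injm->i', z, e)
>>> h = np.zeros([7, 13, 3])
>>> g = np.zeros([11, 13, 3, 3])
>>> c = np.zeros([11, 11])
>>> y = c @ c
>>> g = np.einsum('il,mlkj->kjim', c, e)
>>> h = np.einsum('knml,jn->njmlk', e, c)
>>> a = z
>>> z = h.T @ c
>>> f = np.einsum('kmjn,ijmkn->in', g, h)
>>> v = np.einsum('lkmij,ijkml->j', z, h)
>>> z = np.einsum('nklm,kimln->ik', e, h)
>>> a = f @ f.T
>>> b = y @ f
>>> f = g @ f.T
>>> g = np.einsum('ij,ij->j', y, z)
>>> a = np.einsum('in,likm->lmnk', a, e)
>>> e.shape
(13, 11, 3, 3)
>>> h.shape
(11, 11, 3, 3, 13)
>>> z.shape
(11, 11)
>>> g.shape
(11,)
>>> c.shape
(11, 11)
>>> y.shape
(11, 11)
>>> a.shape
(13, 3, 11, 3)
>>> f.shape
(3, 3, 11, 11)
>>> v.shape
(11,)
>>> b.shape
(11, 13)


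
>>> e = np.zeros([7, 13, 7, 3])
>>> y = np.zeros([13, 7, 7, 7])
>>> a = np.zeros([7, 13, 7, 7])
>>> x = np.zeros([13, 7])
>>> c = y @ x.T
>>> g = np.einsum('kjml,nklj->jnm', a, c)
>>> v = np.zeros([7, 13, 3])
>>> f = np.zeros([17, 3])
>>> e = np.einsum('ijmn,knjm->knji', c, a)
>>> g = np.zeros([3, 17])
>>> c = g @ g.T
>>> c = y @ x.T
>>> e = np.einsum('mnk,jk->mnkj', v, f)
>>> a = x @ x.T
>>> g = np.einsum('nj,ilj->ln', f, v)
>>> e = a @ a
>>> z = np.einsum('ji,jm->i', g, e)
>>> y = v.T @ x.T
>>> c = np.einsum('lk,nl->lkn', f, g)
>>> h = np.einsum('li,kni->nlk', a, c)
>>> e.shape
(13, 13)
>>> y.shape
(3, 13, 13)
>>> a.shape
(13, 13)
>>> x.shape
(13, 7)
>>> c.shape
(17, 3, 13)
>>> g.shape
(13, 17)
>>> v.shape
(7, 13, 3)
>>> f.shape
(17, 3)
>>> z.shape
(17,)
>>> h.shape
(3, 13, 17)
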